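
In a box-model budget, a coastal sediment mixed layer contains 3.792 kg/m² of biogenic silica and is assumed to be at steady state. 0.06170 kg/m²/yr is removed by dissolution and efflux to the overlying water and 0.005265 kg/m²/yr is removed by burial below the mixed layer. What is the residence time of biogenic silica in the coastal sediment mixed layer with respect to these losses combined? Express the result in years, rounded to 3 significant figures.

Total removal = 0.06170 + 0.005265 = 0.066965 kg/m²/yr.
τ = M / ΣF_out = 3.792 / 0.066965 = 56.63 yr.

56.6 yr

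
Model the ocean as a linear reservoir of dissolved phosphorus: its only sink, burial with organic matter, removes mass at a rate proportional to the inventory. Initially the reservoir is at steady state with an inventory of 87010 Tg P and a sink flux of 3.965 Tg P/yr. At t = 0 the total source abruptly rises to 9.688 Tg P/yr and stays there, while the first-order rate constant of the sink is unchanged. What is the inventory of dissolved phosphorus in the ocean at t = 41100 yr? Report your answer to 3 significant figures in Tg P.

The sink rate constant is k = F₀/M₀ = 3.965/87010 = 4.557×10^-5 yr⁻¹.
Solving dM/dt = F₁ − kM with M(0) = M₀ gives M(t) = F₁/k + (M₀ − F₁/k)·e^(−kt).
F₁/k = 9.688/4.557×10^-5 = 212600 Tg P; kt = 4.557×10^-5 × 41100 = 1.873, e^(−kt) = 0.1537.
M(41100) = 212600 + (87010 − 212600) × 0.1537 = 212600 − 19300 = 193300 Tg P.

193000 Tg P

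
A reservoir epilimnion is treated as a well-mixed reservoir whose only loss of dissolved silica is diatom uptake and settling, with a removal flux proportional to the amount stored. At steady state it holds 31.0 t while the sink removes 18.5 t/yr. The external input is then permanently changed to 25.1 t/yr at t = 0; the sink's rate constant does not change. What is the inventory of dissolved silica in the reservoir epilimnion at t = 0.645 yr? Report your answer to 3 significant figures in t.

34.5 t

τ = M₀/F₀ = 31.0/18.5 = 1.676 yr; rate constant k = 1/τ.
New steady state M_∞ = F₁/k = F₁·τ = 25.1 × 1.676 = 42.059 t.
M(t) = M_∞ + (M₀ − M_∞)·e^(−t/τ); t/τ = 0.645/1.676 = 0.3849, so e^(−t/τ) = 0.6805.
M(t) = 42.059 − 11.06 × 0.6805 = 34.533 t.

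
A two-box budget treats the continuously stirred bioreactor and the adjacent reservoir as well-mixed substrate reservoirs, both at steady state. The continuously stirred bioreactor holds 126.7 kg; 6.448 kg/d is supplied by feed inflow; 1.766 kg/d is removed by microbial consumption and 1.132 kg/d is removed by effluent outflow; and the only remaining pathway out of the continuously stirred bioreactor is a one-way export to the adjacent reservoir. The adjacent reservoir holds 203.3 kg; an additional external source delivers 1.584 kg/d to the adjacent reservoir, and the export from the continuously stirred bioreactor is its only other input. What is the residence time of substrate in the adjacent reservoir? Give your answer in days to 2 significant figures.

Balance the continuously stirred bioreactor: ΣF_in = 6.4480 kg/d.
Export to the adjacent reservoir = ΣF_in − (1.766 + 1.132) = 3.5500 kg/d.
Total input to the adjacent reservoir = 3.5500 + 1.584 = 5.1340 kg/d; at steady state this equals its total output.
τ = M / F = 203.3 / 5.1340 = 39.60 d.

40 d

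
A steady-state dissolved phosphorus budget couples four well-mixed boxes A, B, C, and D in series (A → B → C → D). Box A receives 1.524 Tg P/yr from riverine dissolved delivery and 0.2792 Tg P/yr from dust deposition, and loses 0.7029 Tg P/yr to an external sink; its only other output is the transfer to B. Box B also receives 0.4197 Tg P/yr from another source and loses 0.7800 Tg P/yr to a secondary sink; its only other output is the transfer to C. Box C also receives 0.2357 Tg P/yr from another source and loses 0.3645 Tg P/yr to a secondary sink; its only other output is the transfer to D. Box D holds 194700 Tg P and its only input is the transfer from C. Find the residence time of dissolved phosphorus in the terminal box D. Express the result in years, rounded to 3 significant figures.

Box A: F(A→B) = (1.524 + 0.2792) − 0.7029 = 1.1003 Tg P/yr.
Box B: F(B→C) = (1.1003 + 0.4197) − 0.7800 = 0.74000 Tg P/yr.
Box C: F(C→D) = (0.74000 + 0.2357) − 0.3645 = 0.61120 Tg P/yr.
Box D throughput = its input = 0.61120 Tg P/yr; τ = 194700 / 0.61120 = 318600 yr.

319000 yr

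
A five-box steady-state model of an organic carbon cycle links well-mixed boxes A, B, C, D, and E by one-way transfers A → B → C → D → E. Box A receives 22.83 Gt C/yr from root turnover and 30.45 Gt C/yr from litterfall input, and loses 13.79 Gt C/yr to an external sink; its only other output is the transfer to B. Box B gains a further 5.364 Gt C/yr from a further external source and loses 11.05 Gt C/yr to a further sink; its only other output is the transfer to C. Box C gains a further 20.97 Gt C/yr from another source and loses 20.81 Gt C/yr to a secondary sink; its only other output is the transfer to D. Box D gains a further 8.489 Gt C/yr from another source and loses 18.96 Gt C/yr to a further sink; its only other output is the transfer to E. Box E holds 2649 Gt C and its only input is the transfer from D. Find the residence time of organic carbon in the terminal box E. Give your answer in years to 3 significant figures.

Box A: F(A→B) = (22.83 + 30.45) − 13.79 = 39.490 Gt C/yr.
Box B: F(B→C) = (39.490 + 5.364) − 11.05 = 33.804 Gt C/yr.
Box C: F(C→D) = (33.804 + 20.97) − 20.81 = 33.964 Gt C/yr.
Box D: F(D→E) = (33.964 + 8.489) − 18.96 = 23.493 Gt C/yr.
Box E throughput = its input = 23.493 Gt C/yr; τ = 2649 / 23.493 = 112.8 yr.

113 yr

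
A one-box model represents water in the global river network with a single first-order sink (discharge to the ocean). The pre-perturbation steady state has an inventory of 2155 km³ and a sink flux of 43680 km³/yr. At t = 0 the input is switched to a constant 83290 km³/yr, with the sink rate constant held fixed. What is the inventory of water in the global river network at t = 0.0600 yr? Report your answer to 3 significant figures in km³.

Residence time τ = M₀/F₀ = 0.04934 yr. The eventual steady state is M_∞ = M₀·(F₁/F₀) = 2155 × 83290/43680 = 4109.2 km³.
The anomaly ΔM(t) = M(t) − M_∞ decays as ΔM₀·e^(−t/τ) with ΔM₀ = 2155 − 4109.2 = −1954 km³.
At t = 0.0600 yr, e^(−t/τ) = e^(−1.216) = 0.2964, so ΔM = −579.2 km³ and M = 4109.2 − 579.2 = 3530.0 km³.

3530 km³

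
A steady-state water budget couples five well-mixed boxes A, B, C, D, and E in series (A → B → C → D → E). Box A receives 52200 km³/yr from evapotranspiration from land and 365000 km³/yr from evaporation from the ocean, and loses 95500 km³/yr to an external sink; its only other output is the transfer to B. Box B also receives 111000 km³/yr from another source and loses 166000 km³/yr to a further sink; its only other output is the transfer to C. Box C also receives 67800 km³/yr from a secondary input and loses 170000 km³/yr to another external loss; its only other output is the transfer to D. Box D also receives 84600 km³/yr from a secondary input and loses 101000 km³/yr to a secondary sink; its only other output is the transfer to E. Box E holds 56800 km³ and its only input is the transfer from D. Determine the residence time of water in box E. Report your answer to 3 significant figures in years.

0.384 yr

Box A: F(A→B) = (52200 + 365000) − 95500 = 321700 km³/yr.
Box B: F(B→C) = (321700 + 111000) − 166000 = 266700 km³/yr.
Box C: F(C→D) = (266700 + 67800) − 170000 = 164500 km³/yr.
Box D: F(D→E) = (164500 + 84600) − 101000 = 148100 km³/yr.
Box E throughput = its input = 148100 km³/yr; τ = 56800 / 148100 = 0.3835 yr.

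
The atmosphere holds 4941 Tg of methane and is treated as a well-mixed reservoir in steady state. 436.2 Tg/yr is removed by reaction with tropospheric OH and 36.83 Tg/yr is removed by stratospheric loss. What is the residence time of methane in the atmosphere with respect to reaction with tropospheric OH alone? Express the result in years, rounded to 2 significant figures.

Residence time with respect to a single sink: τ = M / F_sink.
τ = 4941 / 436.2 = 11.33 yr.

11 yr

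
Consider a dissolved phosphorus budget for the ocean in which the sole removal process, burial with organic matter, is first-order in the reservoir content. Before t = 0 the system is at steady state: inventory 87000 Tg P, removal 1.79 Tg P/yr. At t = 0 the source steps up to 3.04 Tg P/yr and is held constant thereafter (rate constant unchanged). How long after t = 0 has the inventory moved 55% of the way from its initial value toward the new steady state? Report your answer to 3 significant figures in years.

38800 yr

τ = M₀/F₀ = 87000/1.79 = 48600 yr.
The remaining gap fraction is e^(−t/τ); 55% covered ⇒ e^(−t/τ) = 0.450.
t = −τ ln(0.450) = 48600 × 0.7985 = 38810 yr.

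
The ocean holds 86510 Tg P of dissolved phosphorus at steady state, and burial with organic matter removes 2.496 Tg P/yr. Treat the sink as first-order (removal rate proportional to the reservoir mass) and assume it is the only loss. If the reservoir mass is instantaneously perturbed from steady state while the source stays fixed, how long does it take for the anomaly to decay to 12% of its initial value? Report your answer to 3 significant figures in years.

73500 yr

For a linear reservoir the anomaly decays as exp(−t/τ) with τ = M/F = 86510/2.496 = 34660 yr.
exp(−t/τ) = 0.12 ⇒ t = −τ ln(0.12) = 34660 × 2.120 = 73490 yr.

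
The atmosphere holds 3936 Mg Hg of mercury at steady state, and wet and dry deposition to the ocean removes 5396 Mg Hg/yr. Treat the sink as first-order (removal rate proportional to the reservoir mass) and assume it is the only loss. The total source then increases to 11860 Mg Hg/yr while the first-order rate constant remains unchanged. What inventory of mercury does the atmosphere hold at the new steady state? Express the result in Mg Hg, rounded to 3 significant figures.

8650 Mg Hg

Rate constant k = F/M = 5396 / 3936 = 1.371 yr⁻¹.
At the new steady state, source = k·M_new ⇒ M_new = 11860 / 1.371 = 8651 Mg Hg.
(Equivalently M_new = M × F_new/F_old = 3936 × 11860/5396.)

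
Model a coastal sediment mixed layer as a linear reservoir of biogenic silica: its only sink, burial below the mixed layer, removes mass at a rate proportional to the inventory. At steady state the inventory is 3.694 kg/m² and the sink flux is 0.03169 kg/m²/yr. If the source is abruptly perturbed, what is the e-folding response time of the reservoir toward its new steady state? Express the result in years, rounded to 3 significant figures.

117 yr

For a linear reservoir the response time equals the residence time τ = M/F.
τ = 3.694 / 0.03169 = 116.6 yr.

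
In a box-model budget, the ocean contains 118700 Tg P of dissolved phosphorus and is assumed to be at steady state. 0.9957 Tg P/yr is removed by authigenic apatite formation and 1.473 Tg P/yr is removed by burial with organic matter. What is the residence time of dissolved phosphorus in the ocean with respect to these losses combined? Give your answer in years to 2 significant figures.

Total removal = 0.9957 + 1.473 = 2.4687 Tg P/yr.
τ = M / ΣF_out = 118700 / 2.4687 = 48080 yr.

48000 yr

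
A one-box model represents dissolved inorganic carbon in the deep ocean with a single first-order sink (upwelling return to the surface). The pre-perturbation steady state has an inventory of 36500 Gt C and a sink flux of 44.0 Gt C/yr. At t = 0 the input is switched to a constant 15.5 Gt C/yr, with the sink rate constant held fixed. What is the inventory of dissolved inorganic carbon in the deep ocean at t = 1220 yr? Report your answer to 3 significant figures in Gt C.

18300 Gt C

τ = M₀/F₀ = 36500/44.0 = 829.5 yr; rate constant k = 1/τ.
New steady state M_∞ = F₁/k = F₁·τ = 15.5 × 829.5 = 12858 Gt C.
M(t) = M_∞ + (M₀ − M_∞)·e^(−t/τ); t/τ = 1220/829.5 = 1.471, so e^(−t/τ) = 0.2298.
M(t) = 12858 + 23640 × 0.2298 = 18290 Gt C.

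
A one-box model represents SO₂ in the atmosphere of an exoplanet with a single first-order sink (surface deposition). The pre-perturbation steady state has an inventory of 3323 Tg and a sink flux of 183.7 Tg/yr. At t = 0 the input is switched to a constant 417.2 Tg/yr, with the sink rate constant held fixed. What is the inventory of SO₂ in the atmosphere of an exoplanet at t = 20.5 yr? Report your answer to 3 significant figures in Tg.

τ = M₀/F₀ = 3323/183.7 = 18.09 yr; rate constant k = 1/τ.
New steady state M_∞ = F₁/k = F₁·τ = 417.2 × 18.09 = 7546.8 Tg.
M(t) = M_∞ + (M₀ − M_∞)·e^(−t/τ); t/τ = 20.5/18.09 = 1.133, so e^(−t/τ) = 0.3220.
M(t) = 7546.8 − 4224 × 0.3220 = 6186.9 Tg.

6190 Tg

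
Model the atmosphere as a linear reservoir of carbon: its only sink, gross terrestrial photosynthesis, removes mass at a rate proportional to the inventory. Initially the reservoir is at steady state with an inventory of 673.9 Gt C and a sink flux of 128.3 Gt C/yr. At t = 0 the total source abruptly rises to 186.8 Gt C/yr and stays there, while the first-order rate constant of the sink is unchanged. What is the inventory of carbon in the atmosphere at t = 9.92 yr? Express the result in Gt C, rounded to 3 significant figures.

935 Gt C

Residence time τ = M₀/F₀ = 5.253 yr. The eventual steady state is M_∞ = M₀·(F₁/F₀) = 673.9 × 186.8/128.3 = 981.17 Gt C.
The anomaly ΔM(t) = M(t) − M_∞ decays as ΔM₀·e^(−t/τ) with ΔM₀ = 673.9 − 981.17 = −307.3 Gt C.
At t = 9.92 yr, e^(−t/τ) = e^(−1.889) = 0.1513, so ΔM = −46.48 Gt C and M = 981.17 − 46.48 = 934.69 Gt C.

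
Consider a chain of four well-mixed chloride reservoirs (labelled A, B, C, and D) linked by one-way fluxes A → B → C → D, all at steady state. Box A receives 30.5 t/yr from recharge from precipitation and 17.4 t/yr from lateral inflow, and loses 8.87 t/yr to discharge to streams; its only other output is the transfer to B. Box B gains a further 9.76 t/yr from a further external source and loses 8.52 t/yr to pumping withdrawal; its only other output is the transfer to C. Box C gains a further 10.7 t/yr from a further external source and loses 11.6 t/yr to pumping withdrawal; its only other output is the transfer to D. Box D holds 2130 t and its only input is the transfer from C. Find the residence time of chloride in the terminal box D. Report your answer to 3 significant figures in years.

Box A: F(A→B) = (30.5 + 17.4) − 8.87 = 39.030 t/yr.
Box B: F(B→C) = (39.030 + 9.76) − 8.52 = 40.270 t/yr.
Box C: F(C→D) = (40.270 + 10.7) − 11.6 = 39.370 t/yr.
Box D throughput = its input = 39.370 t/yr; τ = 2130 / 39.370 = 54.10 yr.

54.1 yr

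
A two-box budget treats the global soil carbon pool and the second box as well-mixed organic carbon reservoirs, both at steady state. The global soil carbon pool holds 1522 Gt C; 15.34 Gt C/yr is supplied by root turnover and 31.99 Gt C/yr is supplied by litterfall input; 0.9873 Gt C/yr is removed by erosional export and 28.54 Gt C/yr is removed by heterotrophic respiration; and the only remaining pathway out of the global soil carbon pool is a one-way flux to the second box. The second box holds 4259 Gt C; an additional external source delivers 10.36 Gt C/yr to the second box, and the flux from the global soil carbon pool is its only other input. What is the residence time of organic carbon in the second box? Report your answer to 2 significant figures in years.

150 yr

Balance the global soil carbon pool: ΣF_in = 15.34 + 31.99 = 47.330 Gt C/yr.
Flux to the second box = ΣF_in − (0.9873 + 28.54) = 17.803 Gt C/yr.
Total input to the second box = 17.803 + 10.36 = 28.163 Gt C/yr; at steady state this equals its total output.
τ = M / F = 4259 / 28.163 = 151.2 yr.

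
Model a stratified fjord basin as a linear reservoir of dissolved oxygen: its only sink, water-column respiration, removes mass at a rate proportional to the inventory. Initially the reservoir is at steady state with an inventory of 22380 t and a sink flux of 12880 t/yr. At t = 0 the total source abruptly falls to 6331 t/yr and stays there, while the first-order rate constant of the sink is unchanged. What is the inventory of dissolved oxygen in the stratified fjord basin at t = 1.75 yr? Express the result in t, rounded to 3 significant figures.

15200 t

The sink rate constant is k = F₀/M₀ = 12880/22380 = 0.5755 yr⁻¹.
Solving dM/dt = F₁ − kM with M(0) = M₀ gives M(t) = F₁/k + (M₀ − F₁/k)·e^(−kt).
F₁/k = 6331/0.5755 = 11001 t; kt = 0.5755 × 1.75 = 1.007, e^(−kt) = 0.3653.
M(1.75) = 11001 + (22380 − 11001) × 0.3653 = 11001 + 4156 = 15157 t.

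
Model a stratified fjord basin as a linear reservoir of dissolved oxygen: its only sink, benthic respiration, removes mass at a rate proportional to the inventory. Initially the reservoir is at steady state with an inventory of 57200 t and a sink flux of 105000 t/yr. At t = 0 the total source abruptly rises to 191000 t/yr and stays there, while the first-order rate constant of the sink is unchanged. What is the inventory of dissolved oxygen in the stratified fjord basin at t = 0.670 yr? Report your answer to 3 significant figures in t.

90400 t

τ = M₀/F₀ = 57200/105000 = 0.5448 yr; rate constant k = 1/τ.
New steady state M_∞ = F₁/k = F₁·τ = 191000 × 0.5448 = 104050 t.
M(t) = M_∞ + (M₀ − M_∞)·e^(−t/τ); t/τ = 0.670/0.5448 = 1.230, so e^(−t/τ) = 0.2923.
M(t) = 104050 − 46850 × 0.2923 = 90354 t.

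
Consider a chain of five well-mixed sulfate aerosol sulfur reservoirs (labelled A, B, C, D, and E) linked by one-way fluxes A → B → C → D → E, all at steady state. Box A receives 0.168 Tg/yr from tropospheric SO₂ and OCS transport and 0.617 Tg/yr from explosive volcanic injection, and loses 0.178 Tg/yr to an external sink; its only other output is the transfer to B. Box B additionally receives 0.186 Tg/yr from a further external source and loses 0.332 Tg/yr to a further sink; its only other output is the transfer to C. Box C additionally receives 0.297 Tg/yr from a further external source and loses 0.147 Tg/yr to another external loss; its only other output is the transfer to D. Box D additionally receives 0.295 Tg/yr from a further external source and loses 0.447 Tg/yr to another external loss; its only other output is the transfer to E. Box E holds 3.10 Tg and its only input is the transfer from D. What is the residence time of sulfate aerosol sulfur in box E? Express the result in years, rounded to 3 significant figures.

Box A: F(A→B) = (0.168 + 0.617) − 0.178 = 0.60700 Tg/yr.
Box B: F(B→C) = (0.60700 + 0.186) − 0.332 = 0.46100 Tg/yr.
Box C: F(C→D) = (0.46100 + 0.297) − 0.147 = 0.61100 Tg/yr.
Box D: F(D→E) = (0.61100 + 0.295) − 0.447 = 0.45900 Tg/yr.
Box E throughput = its input = 0.45900 Tg/yr; τ = 3.10 / 0.45900 = 6.754 yr.

6.75 yr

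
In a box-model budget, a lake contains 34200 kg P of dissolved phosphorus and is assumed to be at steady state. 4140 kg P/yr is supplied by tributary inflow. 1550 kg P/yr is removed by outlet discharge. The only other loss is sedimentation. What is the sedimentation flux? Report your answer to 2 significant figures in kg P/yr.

2600 kg P/yr

At steady state ΣF_in = ΣF_out.
ΣF_in = 4140.0 kg P/yr.
Sedimentation flux = ΣF_in − (1550) = 4140.0 − 1550 = 2590 kg P/yr.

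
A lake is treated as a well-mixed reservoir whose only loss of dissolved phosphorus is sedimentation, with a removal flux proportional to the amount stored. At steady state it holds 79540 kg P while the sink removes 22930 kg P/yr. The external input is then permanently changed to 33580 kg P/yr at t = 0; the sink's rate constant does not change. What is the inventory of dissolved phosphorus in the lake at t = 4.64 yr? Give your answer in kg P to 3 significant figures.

τ = M₀/F₀ = 79540/22930 = 3.469 yr; rate constant k = 1/τ.
New steady state M_∞ = F₁/k = F₁·τ = 33580 × 3.469 = 116480 kg P.
M(t) = M_∞ + (M₀ − M_∞)·e^(−t/τ); t/τ = 4.64/3.469 = 1.338, so e^(−t/τ) = 0.2625.
M(t) = 116480 − 36940 × 0.2625 = 106790 kg P.

107000 kg P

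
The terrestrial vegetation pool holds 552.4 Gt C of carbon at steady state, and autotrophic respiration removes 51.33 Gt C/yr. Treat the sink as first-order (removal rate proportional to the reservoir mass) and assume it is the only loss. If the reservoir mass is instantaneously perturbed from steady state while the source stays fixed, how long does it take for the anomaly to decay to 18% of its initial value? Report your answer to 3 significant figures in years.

18.5 yr

For a linear reservoir the anomaly decays as exp(−t/τ) with τ = M/F = 552.4/51.33 = 10.76 yr.
exp(−t/τ) = 0.18 ⇒ t = −τ ln(0.18) = 10.76 × 1.715 = 18.45 yr.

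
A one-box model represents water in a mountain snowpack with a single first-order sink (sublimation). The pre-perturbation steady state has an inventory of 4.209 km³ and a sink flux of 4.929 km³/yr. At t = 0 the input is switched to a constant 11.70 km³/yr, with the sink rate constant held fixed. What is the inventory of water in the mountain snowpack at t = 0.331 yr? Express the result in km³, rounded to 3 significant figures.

6.07 km³

The sink rate constant is k = F₀/M₀ = 4.929/4.209 = 1.171 yr⁻¹.
Solving dM/dt = F₁ − kM with M(0) = M₀ gives M(t) = F₁/k + (M₀ − F₁/k)·e^(−kt).
F₁/k = 11.70/1.171 = 9.9909 km³; kt = 1.171 × 0.331 = 0.3876, e^(−kt) = 0.6787.
M(0.331) = 9.9909 + (4.209 − 9.9909) × 0.6787 = 9.9909 − 3.924 = 6.0669 km³.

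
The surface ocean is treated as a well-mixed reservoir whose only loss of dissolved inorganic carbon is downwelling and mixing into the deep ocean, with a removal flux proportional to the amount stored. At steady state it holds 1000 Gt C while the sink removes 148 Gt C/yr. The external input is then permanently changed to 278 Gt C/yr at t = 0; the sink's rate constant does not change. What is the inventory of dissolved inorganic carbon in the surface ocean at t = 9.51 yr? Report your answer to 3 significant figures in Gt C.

τ = M₀/F₀ = 1000/148 = 6.757 yr; rate constant k = 1/τ.
New steady state M_∞ = F₁/k = F₁·τ = 278 × 6.757 = 1878.4 Gt C.
M(t) = M_∞ + (M₀ − M_∞)·e^(−t/τ); t/τ = 9.51/6.757 = 1.407, so e^(−t/τ) = 0.2448.
M(t) = 1878.4 − 878.4 × 0.2448 = 1663.4 Gt C.

1660 Gt C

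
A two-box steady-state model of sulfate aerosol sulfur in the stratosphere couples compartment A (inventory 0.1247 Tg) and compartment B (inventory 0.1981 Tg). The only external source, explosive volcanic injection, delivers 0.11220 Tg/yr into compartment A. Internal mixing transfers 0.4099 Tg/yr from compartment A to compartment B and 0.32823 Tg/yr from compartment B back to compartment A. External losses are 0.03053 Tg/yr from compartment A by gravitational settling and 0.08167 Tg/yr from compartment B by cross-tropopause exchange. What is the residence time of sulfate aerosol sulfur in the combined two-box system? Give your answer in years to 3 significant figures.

For the system as a whole, the A↔B exchange is internal and contributes nothing to the throughput; only the external sinks remove mass.
M_total = 0.1247 + 0.1981 = 0.32280 Tg.
ΣF_external_out = 0.03053 + 0.08167 = 0.11220 Tg/yr.
τ = M_total / ΣF_ext = 0.32280 / 0.11220 = 2.877 yr.

2.88 yr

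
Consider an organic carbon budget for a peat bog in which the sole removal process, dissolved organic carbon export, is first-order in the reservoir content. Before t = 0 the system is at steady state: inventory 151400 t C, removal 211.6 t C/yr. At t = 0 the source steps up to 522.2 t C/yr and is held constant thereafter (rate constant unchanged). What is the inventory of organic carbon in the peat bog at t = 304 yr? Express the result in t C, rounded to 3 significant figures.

τ = M₀/F₀ = 151400/211.6 = 715.5 yr; rate constant k = 1/τ.
New steady state M_∞ = F₁/k = F₁·τ = 522.2 × 715.5 = 373630 t C.
M(t) = M_∞ + (M₀ − M_∞)·e^(−t/τ); t/τ = 304/715.5 = 0.4249, so e^(−t/τ) = 0.6539.
M(t) = 373630 − 222200 × 0.6539 = 228330 t C.

228000 t C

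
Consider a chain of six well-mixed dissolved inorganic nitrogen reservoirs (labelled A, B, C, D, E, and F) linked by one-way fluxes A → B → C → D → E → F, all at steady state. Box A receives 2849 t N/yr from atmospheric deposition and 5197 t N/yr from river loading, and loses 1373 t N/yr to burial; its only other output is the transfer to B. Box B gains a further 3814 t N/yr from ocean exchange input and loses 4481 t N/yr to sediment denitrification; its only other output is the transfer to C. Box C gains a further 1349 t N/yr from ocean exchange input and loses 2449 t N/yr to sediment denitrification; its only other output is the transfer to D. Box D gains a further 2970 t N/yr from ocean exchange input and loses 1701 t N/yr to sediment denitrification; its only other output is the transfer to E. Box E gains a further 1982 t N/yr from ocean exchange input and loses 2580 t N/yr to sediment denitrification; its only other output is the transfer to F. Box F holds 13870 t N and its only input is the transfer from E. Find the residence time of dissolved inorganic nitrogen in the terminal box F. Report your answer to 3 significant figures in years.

Box A: F(A→B) = (2849 + 5197) − 1373 = 6673.0 t N/yr.
Box B: F(B→C) = (6673.0 + 3814) − 4481 = 6006.0 t N/yr.
Box C: F(C→D) = (6006.0 + 1349) − 2449 = 4906.0 t N/yr.
Box D: F(D→E) = (4906.0 + 2970) − 1701 = 6175.0 t N/yr.
Box E: F(E→F) = (6175.0 + 1982) − 2580 = 5577.0 t N/yr.
Box F throughput = its input = 5577.0 t N/yr; τ = 13870 / 5577.0 = 2.487 yr.

2.49 yr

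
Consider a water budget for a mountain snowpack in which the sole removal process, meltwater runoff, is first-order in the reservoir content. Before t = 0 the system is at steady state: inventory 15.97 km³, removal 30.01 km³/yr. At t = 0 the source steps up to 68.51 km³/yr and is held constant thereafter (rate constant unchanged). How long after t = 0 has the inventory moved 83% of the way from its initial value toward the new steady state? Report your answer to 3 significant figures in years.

0.943 yr

τ = M₀/F₀ = 15.97/30.01 = 0.5322 yr.
The remaining gap fraction is e^(−t/τ); 83% covered ⇒ e^(−t/τ) = 0.170.
t = −τ ln(0.170) = 0.5322 × 1.772 = 0.9430 yr.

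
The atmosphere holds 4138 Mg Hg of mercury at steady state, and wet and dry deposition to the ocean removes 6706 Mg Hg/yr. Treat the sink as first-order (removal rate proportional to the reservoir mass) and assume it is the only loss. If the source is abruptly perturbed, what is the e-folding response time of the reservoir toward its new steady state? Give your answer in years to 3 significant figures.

For a linear reservoir the response time equals the residence time τ = M/F.
τ = 4138 / 6706 = 0.6171 yr.

0.617 yr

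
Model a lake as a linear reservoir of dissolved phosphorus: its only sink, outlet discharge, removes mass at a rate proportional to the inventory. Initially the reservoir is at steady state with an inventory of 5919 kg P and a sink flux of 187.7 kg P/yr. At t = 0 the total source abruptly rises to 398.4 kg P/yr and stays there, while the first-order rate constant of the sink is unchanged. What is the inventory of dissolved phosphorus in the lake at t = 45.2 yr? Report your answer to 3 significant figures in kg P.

τ = M₀/F₀ = 5919/187.7 = 31.53 yr; rate constant k = 1/τ.
New steady state M_∞ = F₁/k = F₁·τ = 398.4 × 31.53 = 12563 kg P.
M(t) = M_∞ + (M₀ − M_∞)·e^(−t/τ); t/τ = 45.2/31.53 = 1.433, so e^(−t/τ) = 0.2385.
M(t) = 12563 − 6644 × 0.2385 = 10979 kg P.

11000 kg P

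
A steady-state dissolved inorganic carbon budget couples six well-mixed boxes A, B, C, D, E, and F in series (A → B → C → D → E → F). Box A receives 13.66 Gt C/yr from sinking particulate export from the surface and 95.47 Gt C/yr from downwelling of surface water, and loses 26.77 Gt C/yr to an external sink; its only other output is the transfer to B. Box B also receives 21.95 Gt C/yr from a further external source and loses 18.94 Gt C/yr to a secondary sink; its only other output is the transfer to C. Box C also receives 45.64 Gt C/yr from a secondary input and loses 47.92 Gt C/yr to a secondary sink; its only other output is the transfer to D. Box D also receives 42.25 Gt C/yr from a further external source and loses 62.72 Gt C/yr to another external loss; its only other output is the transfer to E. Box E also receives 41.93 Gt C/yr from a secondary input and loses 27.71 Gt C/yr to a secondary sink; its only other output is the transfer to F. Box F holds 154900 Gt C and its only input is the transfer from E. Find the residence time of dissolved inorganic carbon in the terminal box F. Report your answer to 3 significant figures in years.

Box A: F(A→B) = (13.66 + 95.47) − 26.77 = 82.360 Gt C/yr.
Box B: F(B→C) = (82.360 + 21.95) − 18.94 = 85.370 Gt C/yr.
Box C: F(C→D) = (85.370 + 45.64) − 47.92 = 83.090 Gt C/yr.
Box D: F(D→E) = (83.090 + 42.25) − 62.72 = 62.620 Gt C/yr.
Box E: F(E→F) = (62.620 + 41.93) − 27.71 = 76.840 Gt C/yr.
Box F throughput = its input = 76.840 Gt C/yr; τ = 154900 / 76.840 = 2016 yr.

2020 yr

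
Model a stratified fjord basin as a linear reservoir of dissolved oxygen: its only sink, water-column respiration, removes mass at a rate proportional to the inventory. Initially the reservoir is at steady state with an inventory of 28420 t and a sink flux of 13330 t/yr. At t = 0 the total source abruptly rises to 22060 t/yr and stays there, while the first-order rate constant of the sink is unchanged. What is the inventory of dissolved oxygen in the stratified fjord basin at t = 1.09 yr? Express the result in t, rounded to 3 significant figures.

Residence time τ = M₀/F₀ = 2.132 yr. The eventual steady state is M_∞ = M₀·(F₁/F₀) = 28420 × 22060/13330 = 47033 t.
The anomaly ΔM(t) = M(t) − M_∞ decays as ΔM₀·e^(−t/τ) with ΔM₀ = 28420 − 47033 = −18610 t.
At t = 1.09 yr, e^(−t/τ) = e^(−0.5112) = 0.5997, so ΔM = −11160 t and M = 47033 − 11160 = 35870 t.

35900 t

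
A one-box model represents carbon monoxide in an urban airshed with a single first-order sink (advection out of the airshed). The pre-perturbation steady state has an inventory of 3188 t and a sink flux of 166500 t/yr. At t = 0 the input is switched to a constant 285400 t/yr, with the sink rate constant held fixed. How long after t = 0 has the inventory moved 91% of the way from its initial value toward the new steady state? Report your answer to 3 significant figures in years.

τ = M₀/F₀ = 3188/166500 = 0.01915 yr.
The remaining gap fraction is e^(−t/τ); 91% covered ⇒ e^(−t/τ) = 0.0900.
t = −τ ln(0.0900) = 0.01915 × 2.408 = 0.04611 yr.

0.0461 yr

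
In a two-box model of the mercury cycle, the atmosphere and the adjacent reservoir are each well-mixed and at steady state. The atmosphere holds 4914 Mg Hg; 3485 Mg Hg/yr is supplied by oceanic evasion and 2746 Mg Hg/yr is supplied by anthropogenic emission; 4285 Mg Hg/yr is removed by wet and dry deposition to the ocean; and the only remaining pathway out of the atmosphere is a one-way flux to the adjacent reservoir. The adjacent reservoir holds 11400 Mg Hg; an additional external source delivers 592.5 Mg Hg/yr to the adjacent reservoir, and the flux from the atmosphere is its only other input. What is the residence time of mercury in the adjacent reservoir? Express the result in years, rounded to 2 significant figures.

Balance the atmosphere: ΣF_in = 3485 + 2746 = 6231.0 Mg Hg/yr.
Flux to the adjacent reservoir = ΣF_in − (4285) = 1946.0 Mg Hg/yr.
Total input to the adjacent reservoir = 1946.0 + 592.5 = 2538.5 Mg Hg/yr; at steady state this equals its total output.
τ = M / F = 11400 / 2538.5 = 4.491 yr.

4.5 yr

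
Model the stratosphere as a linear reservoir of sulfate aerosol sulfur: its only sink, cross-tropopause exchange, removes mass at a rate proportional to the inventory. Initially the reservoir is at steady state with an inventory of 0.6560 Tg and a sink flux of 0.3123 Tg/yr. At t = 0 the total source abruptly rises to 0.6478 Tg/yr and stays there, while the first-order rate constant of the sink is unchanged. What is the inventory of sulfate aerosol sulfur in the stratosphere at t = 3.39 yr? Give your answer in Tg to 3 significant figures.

1.22 Tg

The sink rate constant is k = F₀/M₀ = 0.3123/0.6560 = 0.4761 yr⁻¹.
Solving dM/dt = F₁ − kM with M(0) = M₀ gives M(t) = F₁/k + (M₀ − F₁/k)·e^(−kt).
F₁/k = 0.6478/0.4761 = 1.3607 Tg; kt = 0.4761 × 3.39 = 1.614, e^(−kt) = 0.1991.
M(3.39) = 1.3607 + (0.6560 − 1.3607) × 0.1991 = 1.3607 − 0.1403 = 1.2204 Tg.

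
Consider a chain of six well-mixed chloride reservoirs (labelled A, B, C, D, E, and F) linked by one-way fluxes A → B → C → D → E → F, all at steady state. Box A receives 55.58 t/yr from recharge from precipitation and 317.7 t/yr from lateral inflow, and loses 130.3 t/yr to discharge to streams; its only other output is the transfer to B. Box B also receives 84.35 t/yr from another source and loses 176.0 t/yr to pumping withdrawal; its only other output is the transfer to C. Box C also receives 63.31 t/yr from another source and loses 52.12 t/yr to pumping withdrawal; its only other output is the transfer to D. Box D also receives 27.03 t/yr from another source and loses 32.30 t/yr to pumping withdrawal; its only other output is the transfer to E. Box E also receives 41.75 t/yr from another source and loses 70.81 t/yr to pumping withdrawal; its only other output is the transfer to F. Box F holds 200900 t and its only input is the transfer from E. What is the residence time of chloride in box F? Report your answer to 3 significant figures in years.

1570 yr

Box A: F(A→B) = (55.58 + 317.7) − 130.3 = 242.98 t/yr.
Box B: F(B→C) = (242.98 + 84.35) − 176.0 = 151.33 t/yr.
Box C: F(C→D) = (151.33 + 63.31) − 52.12 = 162.52 t/yr.
Box D: F(D→E) = (162.52 + 27.03) − 32.30 = 157.25 t/yr.
Box E: F(E→F) = (157.25 + 41.75) − 70.81 = 128.19 t/yr.
Box F throughput = its input = 128.19 t/yr; τ = 200900 / 128.19 = 1567 yr.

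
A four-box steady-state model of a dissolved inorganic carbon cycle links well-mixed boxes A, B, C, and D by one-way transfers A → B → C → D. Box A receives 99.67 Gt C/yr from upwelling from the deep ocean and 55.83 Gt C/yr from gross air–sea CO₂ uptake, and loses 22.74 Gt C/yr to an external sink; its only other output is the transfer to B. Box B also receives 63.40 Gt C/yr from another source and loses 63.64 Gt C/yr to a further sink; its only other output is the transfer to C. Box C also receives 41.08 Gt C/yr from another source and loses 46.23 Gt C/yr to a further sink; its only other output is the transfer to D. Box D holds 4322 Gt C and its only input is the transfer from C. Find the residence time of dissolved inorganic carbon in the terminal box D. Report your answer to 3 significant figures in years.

33.9 yr

Box A: F(A→B) = (99.67 + 55.83) − 22.74 = 132.76 Gt C/yr.
Box B: F(B→C) = (132.76 + 63.40) − 63.64 = 132.52 Gt C/yr.
Box C: F(C→D) = (132.52 + 41.08) − 46.23 = 127.37 Gt C/yr.
Box D throughput = its input = 127.37 Gt C/yr; τ = 4322 / 127.37 = 33.93 yr.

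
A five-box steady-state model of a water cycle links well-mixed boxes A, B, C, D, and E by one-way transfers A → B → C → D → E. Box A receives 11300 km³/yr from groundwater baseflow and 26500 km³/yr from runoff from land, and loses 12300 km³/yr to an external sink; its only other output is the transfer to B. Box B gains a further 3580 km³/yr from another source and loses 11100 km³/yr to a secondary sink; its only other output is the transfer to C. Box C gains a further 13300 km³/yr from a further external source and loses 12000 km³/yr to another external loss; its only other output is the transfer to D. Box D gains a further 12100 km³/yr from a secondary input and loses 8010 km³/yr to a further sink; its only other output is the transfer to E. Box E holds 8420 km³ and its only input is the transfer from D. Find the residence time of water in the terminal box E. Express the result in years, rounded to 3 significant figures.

Box A: F(A→B) = (11300 + 26500) − 12300 = 25500 km³/yr.
Box B: F(B→C) = (25500 + 3580) − 11100 = 17980 km³/yr.
Box C: F(C→D) = (17980 + 13300) − 12000 = 19280 km³/yr.
Box D: F(D→E) = (19280 + 12100) − 8010 = 23370 km³/yr.
Box E throughput = its input = 23370 km³/yr; τ = 8420 / 23370 = 0.3603 yr.

0.360 yr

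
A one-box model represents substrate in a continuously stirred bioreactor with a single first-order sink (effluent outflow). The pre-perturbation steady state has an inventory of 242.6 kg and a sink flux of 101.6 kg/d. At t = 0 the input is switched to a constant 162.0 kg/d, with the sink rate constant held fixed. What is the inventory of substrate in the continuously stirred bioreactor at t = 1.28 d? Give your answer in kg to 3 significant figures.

Residence time τ = M₀/F₀ = 2.388 d. The eventual steady state is M_∞ = M₀·(F₁/F₀) = 242.6 × 162.0/101.6 = 386.82 kg.
The anomaly ΔM(t) = M(t) − M_∞ decays as ΔM₀·e^(−t/τ) with ΔM₀ = 242.6 − 386.82 = −144.2 kg.
At t = 1.28 d, e^(−t/τ) = e^(−0.5361) = 0.5850, so ΔM = −84.38 kg and M = 386.82 − 84.38 = 302.45 kg.

302 kg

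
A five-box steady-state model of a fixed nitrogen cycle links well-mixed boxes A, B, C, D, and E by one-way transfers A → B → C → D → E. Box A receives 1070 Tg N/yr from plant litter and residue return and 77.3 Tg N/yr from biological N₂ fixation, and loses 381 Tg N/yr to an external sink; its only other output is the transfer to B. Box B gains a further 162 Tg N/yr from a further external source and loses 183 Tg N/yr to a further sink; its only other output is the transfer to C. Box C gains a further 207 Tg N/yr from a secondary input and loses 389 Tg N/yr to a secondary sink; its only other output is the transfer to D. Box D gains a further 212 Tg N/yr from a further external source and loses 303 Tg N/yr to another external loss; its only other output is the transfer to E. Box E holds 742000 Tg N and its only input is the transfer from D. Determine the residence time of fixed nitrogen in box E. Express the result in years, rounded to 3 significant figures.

1570 yr

Box A: F(A→B) = (1070 + 77.3) − 381 = 766.30 Tg N/yr.
Box B: F(B→C) = (766.30 + 162) − 183 = 745.30 Tg N/yr.
Box C: F(C→D) = (745.30 + 207) − 389 = 563.30 Tg N/yr.
Box D: F(D→E) = (563.30 + 212) − 303 = 472.30 Tg N/yr.
Box E throughput = its input = 472.30 Tg N/yr; τ = 742000 / 472.30 = 1571 yr.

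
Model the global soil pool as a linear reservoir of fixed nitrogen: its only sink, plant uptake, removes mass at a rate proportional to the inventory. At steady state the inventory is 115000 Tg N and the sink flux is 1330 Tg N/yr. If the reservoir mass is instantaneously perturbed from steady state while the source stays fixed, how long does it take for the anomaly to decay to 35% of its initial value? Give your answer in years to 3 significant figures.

For a linear reservoir the anomaly decays as exp(−t/τ) with τ = M/F = 115000/1330 = 86.47 yr.
exp(−t/τ) = 0.35 ⇒ t = −τ ln(0.35) = 86.47 × 1.050 = 90.77 yr.

90.8 yr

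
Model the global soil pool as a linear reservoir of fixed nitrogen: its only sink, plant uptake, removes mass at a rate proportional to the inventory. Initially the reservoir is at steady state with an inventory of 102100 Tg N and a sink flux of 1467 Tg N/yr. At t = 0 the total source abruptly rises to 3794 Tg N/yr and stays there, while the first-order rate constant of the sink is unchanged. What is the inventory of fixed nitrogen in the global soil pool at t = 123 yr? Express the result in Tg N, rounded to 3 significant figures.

The sink rate constant is k = F₀/M₀ = 1467/102100 = 0.01437 yr⁻¹.
Solving dM/dt = F₁ − kM with M(0) = M₀ gives M(t) = F₁/k + (M₀ − F₁/k)·e^(−kt).
F₁/k = 3794/0.01437 = 264050 Tg N; kt = 0.01437 × 123 = 1.767, e^(−kt) = 0.1708.
M(123) = 264050 + (102100 − 264050) × 0.1708 = 264050 − 27660 = 236390 Tg N.

236000 Tg N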